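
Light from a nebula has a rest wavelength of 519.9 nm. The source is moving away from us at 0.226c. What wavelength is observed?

654.3 nm

Relativistic Doppler for wavelength: λ' = λ₀ · √((1 + β)/(1 − β)).
λ' = 519.9 × √(1.2260/0.7740) = 519.9 × 1.25856 ≈ 654.3 nm.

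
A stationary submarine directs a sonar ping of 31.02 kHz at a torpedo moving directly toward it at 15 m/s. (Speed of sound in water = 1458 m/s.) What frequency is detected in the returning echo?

The torpedo first receives the wave as a moving observer: f₁ = f₀ · (v + u)/v = 31.02 × (1458 + 15)/1458 ≈ 31.3 kHz.
The reflection then acts as a moving source: f₂ = f₁ · v/(v − u) ≈ 31.7 kHz.

31.7 kHz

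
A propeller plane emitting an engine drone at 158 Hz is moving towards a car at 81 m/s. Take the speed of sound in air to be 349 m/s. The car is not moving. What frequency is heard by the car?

Moving source, stationary observer: f' = f · v/(v − v_s) since the source is approaching.
f' = 158 × 349/(349 − 81) = 158 × 349/268 ≈ 206 Hz.

206 Hz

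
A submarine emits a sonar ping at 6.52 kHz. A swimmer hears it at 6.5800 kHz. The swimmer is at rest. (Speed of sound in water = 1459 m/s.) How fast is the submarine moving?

13.3 m/s

f' > f, so the submarine is approaching.
f' = f · v/(v − v_s) ⇒ v_s = v · |1 − f/f'|.
v_s = 1459 × |1 − 6.52/6.5800| = 1459 × 0.009119 ≈ 13.3 m/s.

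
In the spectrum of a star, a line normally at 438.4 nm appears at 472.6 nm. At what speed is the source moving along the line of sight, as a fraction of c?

0.075c

λ'/λ₀ = 1.0780 > 1 (redshift), so the source is receding.
λ'/λ₀ = √((1 + β)/(1 − β)) for a receding source ⇒ β = (r² − 1)/(r² + 1) with r = λ'/λ₀.
β = (1.1621 − 1)/(1.1621 + 1) ≈ 0.075.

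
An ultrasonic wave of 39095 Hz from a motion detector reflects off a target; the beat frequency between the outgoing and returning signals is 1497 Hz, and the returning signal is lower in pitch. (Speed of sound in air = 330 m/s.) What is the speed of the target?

Double Doppler shift off a moving reflector: f₂ = f₀ · (v + u)/(v − u) (u > 0 toward emitter).
Returning signal is lower, so f₂ = f₀ − Δf = 39095 − 1497 = 37598 Hz.
Rearranging, u = v · (f₂ − f₀)/(f₂ + f₀) = 330 × -1497/76693 ≈ -6.4 m/s.
So the target is moving at 6.4 m/s away from the emitter.

6.4 m/s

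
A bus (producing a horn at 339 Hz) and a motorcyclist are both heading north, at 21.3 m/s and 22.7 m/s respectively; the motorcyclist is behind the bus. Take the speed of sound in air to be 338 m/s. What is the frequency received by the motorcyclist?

The motorcyclist is behind, so the bus is moving away from it while the motorcyclist is moving toward the bus.
With source receding and observer approaching, f' = f · (v + v_o)/(v + v_s).
f' = 339 × (338 + 22.7)/(338 + 21.3) = 339 × 360.7/359.3 ≈ 340 Hz.

340 Hz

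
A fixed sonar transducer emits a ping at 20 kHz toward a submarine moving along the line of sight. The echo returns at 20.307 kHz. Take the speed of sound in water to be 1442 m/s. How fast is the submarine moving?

Double Doppler shift off a moving reflector: f₂ = f₀ · (v + u)/(v − u) (u > 0 toward emitter).
Rearranging, u = v · (f₂ − f₀)/(f₂ + f₀) = 1442 × 0.307/40.307 ≈ 11.0 m/s.
So the submarine is moving at 11.0 m/s toward the emitter.

11.0 m/s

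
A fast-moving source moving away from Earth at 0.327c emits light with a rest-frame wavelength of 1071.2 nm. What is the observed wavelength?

1504.2 nm

Relativistic Doppler for wavelength: λ' = λ₀ · √((1 + β)/(1 − β)).
λ' = 1071.2 × √(1.3270/0.6730) = 1071.2 × 1.40420 ≈ 1504.2 nm.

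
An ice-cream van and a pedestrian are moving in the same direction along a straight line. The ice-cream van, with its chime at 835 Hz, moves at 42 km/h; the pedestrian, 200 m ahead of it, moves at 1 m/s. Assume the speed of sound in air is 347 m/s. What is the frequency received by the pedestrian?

42 km/h = 11.67 m/s.
The pedestrian is ahead, so the ice-cream van is moving toward it while the pedestrian is moving away from the ice-cream van.
With source approaching and observer receding, f' = f · (v − v_o)/(v − v_s).
f' = 835 × (347 − 1)/(347 − 11.67) = 835 × 346/335.33 ≈ 862 Hz.

862 Hz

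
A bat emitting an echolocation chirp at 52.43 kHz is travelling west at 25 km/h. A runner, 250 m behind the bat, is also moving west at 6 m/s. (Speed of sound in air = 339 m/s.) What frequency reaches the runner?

52.3 kHz

25 km/h = 6.944 m/s.
The runner is behind, so the bat is moving away from it while the runner is moving toward the bat.
General Doppler shift: f' = f · (v + v_o)/(v + v_s).
f' = 52.43 × (339 + 6)/(339 + 6.944) = 52.43 × 345/345.94 ≈ 52.3 kHz.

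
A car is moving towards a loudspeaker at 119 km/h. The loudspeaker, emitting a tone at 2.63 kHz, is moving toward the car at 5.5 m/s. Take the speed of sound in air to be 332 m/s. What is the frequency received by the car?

2.94 kHz

119 km/h = 33.06 m/s.
Both move, so f' = f · (v + v_o)/(v − v_s).
f' = 2.63 × (332 + 33.06)/(332 − 5.5) = 2.63 × 365.06/326.5 ≈ 2.94 kHz.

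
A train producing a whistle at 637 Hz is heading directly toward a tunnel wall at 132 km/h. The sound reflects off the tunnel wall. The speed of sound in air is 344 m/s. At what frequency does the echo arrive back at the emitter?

789 Hz

132 km/h = 36.67 m/s.
The tunnel wall receives the sound from a moving source: f₁ = f₀ · v/(v − v_e) = 637 × 344/307.33 ≈ 713 Hz.
On the return leg the train is a moving observer: f₂ = f₁ · (v + v_e)/v = 713 × 380.67/344 ≈ 789 Hz.
Equivalently f₂ = f₀ · (v + v_e)/(v − v_e).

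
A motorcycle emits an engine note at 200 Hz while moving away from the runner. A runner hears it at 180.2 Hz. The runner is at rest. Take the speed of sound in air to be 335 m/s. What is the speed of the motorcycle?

f' = f · v/(v + v_s) ⇒ v_s = v · |1 − f/f'|.
v_s = 335 × |1 − 200/180.2| = 335 × 0.1099 ≈ 37 m/s.

37 m/s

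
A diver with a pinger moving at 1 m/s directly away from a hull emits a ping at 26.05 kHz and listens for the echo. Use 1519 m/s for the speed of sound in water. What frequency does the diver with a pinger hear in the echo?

The hull receives the sound from a moving source: f₁ = f₀ · v/(v + v_e) = 26.05 × 1519/1520 ≈ 26.0 kHz.
On the return leg the diver with a pinger is a moving observer: f₂ = f₁ · (v − v_e)/v = 26.0 × 1518/1519 ≈ 26.0 kHz.
Equivalently f₂ = f₀ · (v − v_e)/(v + v_e).

26.0 kHz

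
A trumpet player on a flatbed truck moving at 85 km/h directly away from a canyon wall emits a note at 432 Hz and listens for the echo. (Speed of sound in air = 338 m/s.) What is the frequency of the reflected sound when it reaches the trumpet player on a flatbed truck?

85 km/h = 23.61 m/s.
The canyon wall receives the sound from a moving source: f₁ = f₀ · v/(v + v_e) = 432 × 338/361.61 ≈ 404 Hz.
On the return leg the trumpet player on a flatbed truck is a moving observer: f₂ = f₁ · (v − v_e)/v = 404 × 314.39/338 ≈ 376 Hz.

376 Hz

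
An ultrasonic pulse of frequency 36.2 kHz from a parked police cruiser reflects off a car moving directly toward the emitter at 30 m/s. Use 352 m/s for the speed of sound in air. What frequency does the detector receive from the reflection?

42.9 kHz

At the car (a moving observer), f₁ = f₀ · (v + u)/v = 36.2 × 382/352 ≈ 39.3 kHz.
On reflection it acts as a source moving toward the stationary detector: f₂ = f₁ · v/(v − u) = 39.3 × 352/322 ≈ 42.9 kHz.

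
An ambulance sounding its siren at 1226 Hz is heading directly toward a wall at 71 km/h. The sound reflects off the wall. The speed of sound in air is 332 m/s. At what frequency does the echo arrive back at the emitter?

71 km/h = 19.72 m/s.
The wall receives the sound from a moving source: f₁ = f₀ · v/(v − v_e) = 1226 × 332/312.28 ≈ 1303 Hz.
On the return leg the ambulance is a moving observer: f₂ = f₁ · (v + v_e)/v = 1303 × 351.72/332 ≈ 1381 Hz.

1381 Hz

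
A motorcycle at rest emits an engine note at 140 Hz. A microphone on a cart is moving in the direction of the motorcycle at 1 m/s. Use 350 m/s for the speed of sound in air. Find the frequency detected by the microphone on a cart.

Moving observer, stationary source: f' = f · (v + v_o)/v.
f' = 140 × (350 + 1)/350 = 140 × 351/350 ≈ 140 Hz.

140 Hz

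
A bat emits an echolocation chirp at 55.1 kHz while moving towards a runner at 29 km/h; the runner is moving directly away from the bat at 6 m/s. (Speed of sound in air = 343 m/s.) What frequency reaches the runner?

29 km/h = 8.056 m/s.
Both move, so f' = f · (v − v_o)/(v − v_s).
f' = 55.1 × (343 − 6)/(343 − 8.056) = 55.1 × 337/334.94 ≈ 55.4 kHz.

55.4 kHz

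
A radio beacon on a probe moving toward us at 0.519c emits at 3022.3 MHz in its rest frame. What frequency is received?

5370.9 MHz

Relativistic Doppler for frequency: f' = f₀ · √((1 + β)/(1 − β)).
f' = 3022.3 × √(1.5190/0.4810) = 3022.3 × 1.77708 ≈ 5370.9 MHz.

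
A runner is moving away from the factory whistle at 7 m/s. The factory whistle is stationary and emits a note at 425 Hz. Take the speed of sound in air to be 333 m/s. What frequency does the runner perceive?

416 Hz

Moving observer, stationary source: f' = f · (v − v_o)/v.
f' = 425 × (333 − 7)/333 = 425 × 326/333 ≈ 416 Hz.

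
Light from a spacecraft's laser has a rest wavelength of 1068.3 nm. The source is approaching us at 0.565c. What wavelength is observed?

563.2 nm

Relativistic Doppler for wavelength: λ' = λ₀ · √((1 − β)/(1 + β)).
λ' = 1068.3 × √(0.4350/1.5650) = 1068.3 × 0.52721 ≈ 563.2 nm.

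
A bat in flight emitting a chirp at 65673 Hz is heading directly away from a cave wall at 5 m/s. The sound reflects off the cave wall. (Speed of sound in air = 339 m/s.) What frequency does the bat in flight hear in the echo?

63764 Hz

The cave wall receives the sound from a moving source: f₁ = f₀ · v/(v + v_e) = 65673 × 339/344 ≈ 64718 Hz.
On the return leg the bat in flight is a moving observer: f₂ = f₁ · (v − v_e)/v = 64718 × 334/339 ≈ 63764 Hz.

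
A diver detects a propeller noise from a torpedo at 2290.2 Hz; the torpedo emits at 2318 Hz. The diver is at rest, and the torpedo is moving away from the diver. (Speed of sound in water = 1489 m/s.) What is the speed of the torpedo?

18.1 m/s

f' = f · v/(v + v_s) ⇒ v_s = v · |1 − f/f'|.
v_s = 1489 × |1 − 2318/2290.2| = 1489 × 0.01214 ≈ 18.1 m/s.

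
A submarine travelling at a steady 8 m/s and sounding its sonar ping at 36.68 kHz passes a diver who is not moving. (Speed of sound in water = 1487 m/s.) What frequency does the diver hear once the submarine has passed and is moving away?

36.5 kHz

Receding: f₂ = f · v/(v + v_s) = 36.68 × 1487/1495 ≈ 36.5 kHz.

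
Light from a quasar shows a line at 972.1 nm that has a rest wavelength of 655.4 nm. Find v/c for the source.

λ'/λ₀ = 1.4832 > 1 (redshift), so the source is receding.
λ'/λ₀ = √((1 + β)/(1 − β)) for a receding source ⇒ β = (r² − 1)/(r² + 1) with r = λ'/λ₀.
β = (2.1999 − 1)/(2.1999 + 1) ≈ 0.375.

0.375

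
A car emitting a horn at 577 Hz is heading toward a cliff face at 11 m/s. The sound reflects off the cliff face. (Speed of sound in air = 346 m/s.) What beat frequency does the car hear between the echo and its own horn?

The cliff face receives the sound from a moving source: f₁ = f₀ · v/(v − v_e) = 577 × 346/335 ≈ 595.9 Hz.
On the return leg the car is a moving observer: f₂ = f₁ · (v + v_e)/v = 595.9 × 357/346 ≈ 614.9 Hz.
Beat against the emitted tone: |f₂ − f₀| = 2v_e·f₀/(v − v_e) = 2 × 11 × 577/335 ≈ 37.9 Hz.

37.9 Hz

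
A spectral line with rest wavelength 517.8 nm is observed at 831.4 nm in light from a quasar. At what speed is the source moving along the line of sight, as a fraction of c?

λ'/λ₀ = 1.6056 > 1 (redshift), so the source is receding.
λ'/λ₀ = √((1 + β)/(1 − β)) for a receding source ⇒ β = (r² − 1)/(r² + 1) with r = λ'/λ₀.
β = (2.5781 − 1)/(2.5781 + 1) ≈ 0.441.

0.441c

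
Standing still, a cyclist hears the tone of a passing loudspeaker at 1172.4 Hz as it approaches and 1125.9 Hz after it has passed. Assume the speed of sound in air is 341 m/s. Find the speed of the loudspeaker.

6.9 m/s

f₁/f₂ = (v + v_s)/(v − v_s), so v_s = v · (f₁ − f₂)/(f₁ + f₂).
v_s = 341 × (1172.4 − 1125.9)/(1172.4 + 1125.9) = 341 × 46.5/2298.3 ≈ 6.9 m/s.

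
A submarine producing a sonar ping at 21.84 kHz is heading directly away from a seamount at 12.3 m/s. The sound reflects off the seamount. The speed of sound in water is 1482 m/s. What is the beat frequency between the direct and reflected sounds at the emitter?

360 Hz

The seamount receives the sound from a moving source: f₁ = f₀ · v/(v + v_e) = 21.84 × 1482/1494.3 ≈ 21.660 kHz.
On the return leg the submarine is a moving observer: f₂ = f₁ · (v − v_e)/v = 21.660 × 1469.7/1482 ≈ 21.480 kHz.
Equivalently f₂ = f₀ · (v − v_e)/(v + v_e).
Beat against the emitted tone (with f₀ = 21840 Hz): |f₂ − f₀| = 2v_e·f₀/(v + v_e) = 2 × 12.3 × 21840/1494.3 ≈ 360 Hz.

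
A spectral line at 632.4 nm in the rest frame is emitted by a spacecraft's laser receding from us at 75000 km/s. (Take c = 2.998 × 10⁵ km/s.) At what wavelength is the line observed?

β = v/c = 75000/299800 = 0.2502.
Relativistic Doppler for wavelength: λ' = λ₀ · √((1 + β)/(1 − β)).
λ' = 632.4 × √(1.2502/0.7498) = 632.4 × 1.29122 ≈ 816.6 nm.

816.6 nm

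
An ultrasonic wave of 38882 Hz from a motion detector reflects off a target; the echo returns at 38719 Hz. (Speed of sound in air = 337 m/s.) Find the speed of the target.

0.71 m/s

Double Doppler shift off a moving reflector: f₂ = f₀ · (v + u)/(v − u) (u > 0 toward emitter).
Rearranging, u = v · (f₂ − f₀)/(f₂ + f₀) = 337 × -163/77601 ≈ -0.71 m/s.
So the target is moving at 0.71 m/s away from the emitter.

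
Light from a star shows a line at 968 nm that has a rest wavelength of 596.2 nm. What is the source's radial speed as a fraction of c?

λ'/λ₀ = 1.6236 > 1 (redshift), so the source is receding.
λ'/λ₀ = √((1 + β)/(1 − β)) for a receding source ⇒ β = (r² − 1)/(r² + 1) with r = λ'/λ₀.
β = (2.6361 − 1)/(2.6361 + 1) ≈ 0.450.

0.450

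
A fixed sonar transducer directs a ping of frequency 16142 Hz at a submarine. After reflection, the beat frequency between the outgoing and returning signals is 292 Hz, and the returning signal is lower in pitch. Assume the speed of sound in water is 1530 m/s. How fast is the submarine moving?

Double Doppler shift off a moving reflector: f₂ = f₀ · (v + u)/(v − u) (u > 0 toward emitter).
Returning signal is lower, so f₂ = f₀ − Δf = 16142 − 292 = 15850 Hz.
Rearranging, u = v · (f₂ − f₀)/(f₂ + f₀) = 1530 × -292/31992 ≈ -14.0 m/s.
So the submarine is moving at 14.0 m/s away from the emitter.

14.0 m/s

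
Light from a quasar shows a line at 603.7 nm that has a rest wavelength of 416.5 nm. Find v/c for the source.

0.355

λ'/λ₀ = 1.4495 > 1 (redshift), so the source is receding.
λ'/λ₀ = √((1 + β)/(1 − β)) for a receding source ⇒ β = (r² − 1)/(r² + 1) with r = λ'/λ₀.
β = (2.1009 − 1)/(2.1009 + 1) ≈ 0.355.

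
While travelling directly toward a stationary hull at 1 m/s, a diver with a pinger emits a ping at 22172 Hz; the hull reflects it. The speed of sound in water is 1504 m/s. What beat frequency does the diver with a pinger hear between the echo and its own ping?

The hull receives the sound from a moving source: f₁ = f₀ · v/(v − v_e) = 22172 × 1504/1503 ≈ 22186.8 Hz.
On the return leg the diver with a pinger is a moving observer: f₂ = f₁ · (v + v_e)/v = 22186.8 × 1505/1504 ≈ 22201.5 Hz.
Equivalently f₂ = f₀ · (v + v_e)/(v − v_e).
Beat against the emitted tone: |f₂ − f₀| = 2v_e·f₀/(v − v_e) = 2 × 1 × 22172/1503 ≈ 29.5 Hz.

29.5 Hz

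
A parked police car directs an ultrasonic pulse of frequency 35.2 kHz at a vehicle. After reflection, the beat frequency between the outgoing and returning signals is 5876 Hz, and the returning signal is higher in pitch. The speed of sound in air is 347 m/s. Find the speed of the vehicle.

27 m/s

Double Doppler shift off a moving reflector: f₂ = f₀ · (v + u)/(v − u) (u > 0 toward emitter).
Returning signal is higher, so f₂ = f₀ + Δf = 35200 + 5876 = 41076 Hz.
Rearranging, u = v · (f₂ − f₀)/(f₂ + f₀) = 347 × 5876/76276 ≈ 27 m/s.
So the vehicle is moving at 27 m/s toward the emitter.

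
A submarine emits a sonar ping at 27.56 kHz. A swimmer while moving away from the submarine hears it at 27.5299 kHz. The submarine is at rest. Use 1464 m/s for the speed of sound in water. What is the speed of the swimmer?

1.60 m/s

f' = f · (v − v_o)/v ⇒ v_o = v · |f'/f − 1|.
v_o = 1464 × |27.5299/27.56 − 1| = 1464 × 0.001092 ≈ 1.60 m/s.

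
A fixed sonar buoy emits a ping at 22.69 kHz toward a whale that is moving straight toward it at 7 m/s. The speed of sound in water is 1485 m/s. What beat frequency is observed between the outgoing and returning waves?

215 Hz

The whale first receives the wave as a moving observer: f₁ = f₀ · (v + u)/v = 22.69 × (1485 + 7)/1485 ≈ 22.797 kHz.
The reflection then acts as a moving source: f₂ = f₁ · v/(v − u) ≈ 22.905 kHz.
Beat frequency (with f₀ = 22690 Hz): |f₂ − f₀| = 2u·f₀/(v − u) = 2 × 7 × 22690/1478 ≈ 215 Hz.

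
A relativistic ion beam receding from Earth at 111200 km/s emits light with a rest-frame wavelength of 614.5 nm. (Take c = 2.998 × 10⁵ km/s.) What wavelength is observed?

907.1 nm

β = v/c = 111200/299800 = 0.3709.
Relativistic Doppler for wavelength: λ' = λ₀ · √((1 + β)/(1 − β)).
λ' = 614.5 × √(1.3709/0.6291) = 614.5 × 1.47622 ≈ 907.1 nm.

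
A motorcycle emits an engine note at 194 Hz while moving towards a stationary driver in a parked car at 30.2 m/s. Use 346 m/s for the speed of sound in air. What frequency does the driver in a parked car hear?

213 Hz

Moving source, stationary observer: f' = f · v/(v − v_s) since the source is approaching.
f' = 194 × 346/(346 − 30.2) = 194 × 346/315.8 ≈ 213 Hz.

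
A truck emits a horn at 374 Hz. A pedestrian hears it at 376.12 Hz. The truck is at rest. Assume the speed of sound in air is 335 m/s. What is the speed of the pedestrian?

1.90 m/s

f' > f, so the pedestrian is approaching.
f' = f · (v + v_o)/v ⇒ v_o = v · |f'/f − 1|.
v_o = 335 × |376.12/374 − 1| = 335 × 0.005668 ≈ 1.90 m/s.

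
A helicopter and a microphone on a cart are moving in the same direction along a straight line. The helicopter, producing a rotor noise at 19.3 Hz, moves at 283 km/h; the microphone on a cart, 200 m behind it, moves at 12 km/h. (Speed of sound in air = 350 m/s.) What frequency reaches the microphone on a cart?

15.9 Hz

283 km/h = 78.61 m/s; 12 km/h = 3.333 m/s.
The microphone on a cart is behind, so the helicopter is moving away from it while the microphone on a cart is moving toward the helicopter.
With source receding and observer approaching, f' = f · (v + v_o)/(v + v_s).
f' = 19.3 × (350 + 3.333)/(350 + 78.61) = 19.3 × 353.33/428.61 ≈ 15.9 Hz.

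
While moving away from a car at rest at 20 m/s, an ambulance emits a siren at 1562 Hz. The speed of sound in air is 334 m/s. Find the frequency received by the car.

Moving source, stationary observer: f' = f · v/(v + v_s) since the source is receding.
f' = 1562 × 334/(334 + 20) = 1562 × 334/354 ≈ 1474 Hz.

1474 Hz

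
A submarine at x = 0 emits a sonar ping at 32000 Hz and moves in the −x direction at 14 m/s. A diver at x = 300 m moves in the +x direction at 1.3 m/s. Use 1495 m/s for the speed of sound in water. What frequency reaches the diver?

The observer lies on the +x side, so the source is heading away from the observer and the observer is heading away from the source.
Both move, so f' = f · (v − v_o)/(v + v_s).
f' = 32000 × (1495 − 1.3)/(1495 + 14) = 32000 × 1493.7/1509 ≈ 31676 Hz.

31676 Hz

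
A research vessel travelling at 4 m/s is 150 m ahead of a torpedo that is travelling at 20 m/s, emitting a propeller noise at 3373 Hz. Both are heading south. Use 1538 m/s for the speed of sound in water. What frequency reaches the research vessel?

The research vessel is ahead, so the torpedo is moving toward it while the research vessel is moving away from the torpedo.
With source approaching and observer receding, f' = f · (v − v_o)/(v − v_s).
f' = 3373 × (1538 − 4)/(1538 − 20) = 3373 × 1534/1518 ≈ 3409 Hz.

3409 Hz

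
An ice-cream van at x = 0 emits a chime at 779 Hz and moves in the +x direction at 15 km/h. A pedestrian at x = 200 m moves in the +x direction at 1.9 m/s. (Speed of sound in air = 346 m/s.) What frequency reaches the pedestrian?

784 Hz

15 km/h = 4.167 m/s.
The observer lies on the +x side, so the source is heading toward the observer and the observer is heading away from the source.
Both move, so f' = f · (v − v_o)/(v − v_s).
f' = 779 × (346 − 1.9)/(346 − 4.167) = 779 × 344.1/341.83 ≈ 784 Hz.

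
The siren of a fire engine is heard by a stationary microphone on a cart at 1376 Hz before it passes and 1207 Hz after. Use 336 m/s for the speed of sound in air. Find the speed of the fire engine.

22.0 m/s

f₁/f₂ = (v + v_s)/(v − v_s), so v_s = v · (f₁ − f₂)/(f₁ + f₂).
v_s = 336 × (1376 − 1207)/(1376 + 1207) = 336 × 169/2583 ≈ 22.0 m/s.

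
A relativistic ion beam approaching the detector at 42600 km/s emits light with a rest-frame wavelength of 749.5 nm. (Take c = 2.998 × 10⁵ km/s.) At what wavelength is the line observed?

649.6 nm

β = v/c = 42600/299800 = 0.1421.
Relativistic Doppler for wavelength: λ' = λ₀ · √((1 − β)/(1 + β)).
λ' = 749.5 × √(0.8579/1.1421) = 749.5 × 0.86670 ≈ 649.6 nm.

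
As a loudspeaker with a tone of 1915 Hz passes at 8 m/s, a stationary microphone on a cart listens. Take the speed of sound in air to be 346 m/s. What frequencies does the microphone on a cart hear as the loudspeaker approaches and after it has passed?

Approaching: f₁ = f · v/(v − v_s) = 1915 × 346/338 ≈ 1960 Hz.
Receding: f₂ = f · v/(v + v_s) = 1915 × 346/354 ≈ 1872 Hz.

1960 Hz approaching; 1872 Hz receding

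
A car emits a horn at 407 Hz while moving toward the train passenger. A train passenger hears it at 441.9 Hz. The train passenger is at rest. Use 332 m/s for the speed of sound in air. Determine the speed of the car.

26 m/s

f' = f · v/(v − v_s) ⇒ v_s = v · |1 − f/f'|.
v_s = 332 × |1 − 407/441.9| = 332 × 0.07898 ≈ 26 m/s.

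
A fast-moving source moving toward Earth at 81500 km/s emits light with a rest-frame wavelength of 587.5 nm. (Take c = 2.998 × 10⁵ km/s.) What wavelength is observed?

β = v/c = 81500/299800 = 0.2718.
Relativistic Doppler for wavelength: λ' = λ₀ · √((1 − β)/(1 + β)).
λ' = 587.5 × √(0.7282/1.2718) = 587.5 × 0.75665 ≈ 444.5 nm.

444.5 nm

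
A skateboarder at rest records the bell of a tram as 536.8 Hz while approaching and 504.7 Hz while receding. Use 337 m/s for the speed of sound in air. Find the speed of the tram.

10.4 m/s

f₁/f₂ = (v + v_s)/(v − v_s), so v_s = v · (f₁ − f₂)/(f₁ + f₂).
v_s = 337 × (536.8 − 504.7)/(536.8 + 504.7) = 337 × 32.1/1041.5 ≈ 10.4 m/s.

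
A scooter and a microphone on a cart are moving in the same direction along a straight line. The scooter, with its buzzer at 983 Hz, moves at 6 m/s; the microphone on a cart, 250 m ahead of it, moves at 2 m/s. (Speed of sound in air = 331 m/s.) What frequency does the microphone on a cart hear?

The microphone on a cart is ahead, so the scooter is moving toward it while the microphone on a cart is moving away from the scooter.
General Doppler shift: f' = f · (v − v_o)/(v − v_s).
f' = 983 × (331 − 2)/(331 − 6) = 983 × 329/325 ≈ 995 Hz.

995 Hz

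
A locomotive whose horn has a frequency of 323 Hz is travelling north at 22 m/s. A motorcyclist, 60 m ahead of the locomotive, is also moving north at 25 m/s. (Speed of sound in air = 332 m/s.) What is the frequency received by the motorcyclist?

320 Hz

The motorcyclist is ahead, so the locomotive is moving toward it while the motorcyclist is moving away from the locomotive.
With source approaching and observer receding, f' = f · (v − v_o)/(v − v_s).
f' = 323 × (332 − 25)/(332 − 22) = 323 × 307/310 ≈ 320 Hz.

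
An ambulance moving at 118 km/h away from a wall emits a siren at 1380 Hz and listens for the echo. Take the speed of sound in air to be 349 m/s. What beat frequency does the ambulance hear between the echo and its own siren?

118 km/h = 32.78 m/s.
The wall receives the sound from a moving source: f₁ = f₀ · v/(v + v_e) = 1380 × 349/381.78 ≈ 1262 Hz.
On the return leg the ambulance is a moving observer: f₂ = f₁ · (v − v_e)/v = 1262 × 316.22/349 ≈ 1143 Hz.
Beat against the emitted tone: |f₂ − f₀| = 2v_e·f₀/(v + v_e) = 2 × 32.78 × 1380/381.78 ≈ 237 Hz.

237 Hz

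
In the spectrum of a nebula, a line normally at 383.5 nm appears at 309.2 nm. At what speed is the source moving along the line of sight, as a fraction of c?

0.212c

λ'/λ₀ = 0.8063 < 1 (blueshift), so the source is approaching.
λ'/λ₀ = √((1 − β)/(1 + β)) for an approaching source ⇒ β = (1 − r²)/(1 + r²) with r = λ'/λ₀.
β = (1 − 0.6501)/(1 + 0.6501) ≈ 0.212.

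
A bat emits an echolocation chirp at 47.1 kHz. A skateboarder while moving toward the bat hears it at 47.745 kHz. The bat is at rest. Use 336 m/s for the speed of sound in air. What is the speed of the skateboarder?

4.6 m/s

f' = f · (v + v_o)/v ⇒ v_o = v · |f'/f − 1|.
v_o = 336 × |47.745/47.1 − 1| = 336 × 0.01369 ≈ 4.6 m/s.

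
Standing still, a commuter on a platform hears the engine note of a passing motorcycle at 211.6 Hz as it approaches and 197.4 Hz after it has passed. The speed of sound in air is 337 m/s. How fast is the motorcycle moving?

11.7 m/s

f₁/f₂ = (v + v_s)/(v − v_s), so v_s = v · (f₁ − f₂)/(f₁ + f₂).
v_s = 337 × (211.6 − 197.4)/(211.6 + 197.4) = 337 × 14.2/409.0 ≈ 11.7 m/s.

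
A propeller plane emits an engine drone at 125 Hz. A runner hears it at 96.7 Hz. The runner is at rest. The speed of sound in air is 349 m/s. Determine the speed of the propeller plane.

102 m/s

f' < f, so the propeller plane is receding.
f' = f · v/(v + v_s) ⇒ v_s = v · |1 − f/f'|.
v_s = 349 × |1 − 125/96.7| = 349 × 0.2927 ≈ 102 m/s.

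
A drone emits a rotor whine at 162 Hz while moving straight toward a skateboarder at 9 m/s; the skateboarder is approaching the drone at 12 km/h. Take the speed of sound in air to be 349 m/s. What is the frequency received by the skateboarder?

12 km/h = 3.333 m/s.
General Doppler shift: f' = f · (v + v_o)/(v − v_s).
f' = 162 × (349 + 3.333)/(349 − 9) = 162 × 352.33/340 ≈ 168 Hz.

168 Hz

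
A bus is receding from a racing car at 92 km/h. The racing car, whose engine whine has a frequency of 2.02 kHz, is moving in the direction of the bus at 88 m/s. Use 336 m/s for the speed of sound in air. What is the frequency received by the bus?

2.53 kHz

92 km/h = 25.56 m/s.
With source approaching and observer receding, f' = f · (v − v_o)/(v − v_s).
f' = 2.02 × (336 − 25.56)/(336 − 88) = 2.02 × 310.44/248 ≈ 2.53 kHz.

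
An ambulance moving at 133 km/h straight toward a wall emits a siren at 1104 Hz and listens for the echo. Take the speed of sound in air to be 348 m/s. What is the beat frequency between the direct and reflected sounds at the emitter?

133 km/h = 36.94 m/s.
The wall receives the sound from a moving source: f₁ = f₀ · v/(v − v_e) = 1104 × 348/311.06 ≈ 1235 Hz.
On the return leg the ambulance is a moving observer: f₂ = f₁ · (v + v_e)/v = 1235 × 384.94/348 ≈ 1366 Hz.
Beat against the emitted tone: |f₂ − f₀| = 2v_e·f₀/(v − v_e) = 2 × 36.94 × 1104/311.06 ≈ 262 Hz.

262 Hz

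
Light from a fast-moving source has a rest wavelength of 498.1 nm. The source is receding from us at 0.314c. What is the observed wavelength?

689.4 nm

Relativistic Doppler for wavelength: λ' = λ₀ · √((1 + β)/(1 − β)).
λ' = 498.1 × √(1.3140/0.6860) = 498.1 × 1.38400 ≈ 689.4 nm.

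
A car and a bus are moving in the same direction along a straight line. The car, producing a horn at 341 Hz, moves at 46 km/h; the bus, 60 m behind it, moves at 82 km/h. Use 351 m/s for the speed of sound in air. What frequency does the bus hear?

46 km/h = 12.78 m/s; 82 km/h = 22.78 m/s.
The bus is behind, so the car is moving away from it while the bus is moving toward the car.
Both move, so f' = f · (v + v_o)/(v + v_s).
f' = 341 × (351 + 22.78)/(351 + 12.78) = 341 × 373.78/363.78 ≈ 350 Hz.

350 Hz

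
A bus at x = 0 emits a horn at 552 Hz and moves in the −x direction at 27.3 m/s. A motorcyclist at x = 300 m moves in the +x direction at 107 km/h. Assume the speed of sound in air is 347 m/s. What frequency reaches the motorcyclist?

468 Hz

107 km/h = 29.72 m/s.
The observer lies on the +x side, so the source is heading away from the observer and the observer is heading away from the source.
With source receding and observer receding, f' = f · (v − v_o)/(v + v_s).
f' = 552 × (347 − 29.72)/(347 + 27.3) = 552 × 317.28/374.3 ≈ 468 Hz.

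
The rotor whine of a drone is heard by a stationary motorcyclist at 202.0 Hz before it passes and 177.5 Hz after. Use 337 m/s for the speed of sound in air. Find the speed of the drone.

21.8 m/s

f₁/f₂ = (v + v_s)/(v − v_s), so v_s = v · (f₁ − f₂)/(f₁ + f₂).
v_s = 337 × (202.0 − 177.5)/(202.0 + 177.5) = 337 × 24.5/379.5 ≈ 21.8 m/s.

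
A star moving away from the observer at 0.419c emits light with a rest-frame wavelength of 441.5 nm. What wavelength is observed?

690.0 nm

Relativistic Doppler for wavelength: λ' = λ₀ · √((1 + β)/(1 − β)).
λ' = 441.5 × √(1.4190/0.5810) = 441.5 × 1.56280 ≈ 690.0 nm.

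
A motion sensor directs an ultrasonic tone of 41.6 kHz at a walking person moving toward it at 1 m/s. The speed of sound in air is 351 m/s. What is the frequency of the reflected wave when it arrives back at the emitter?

41.8 kHz

The walking person first receives the wave as a moving observer: f₁ = f₀ · (v + u)/v = 41.6 × (351 + 1)/351 ≈ 41.7 kHz.
On reflection it acts as a source moving toward the stationary detector: f₂ = f₁ · v/(v − u) = 41.7 × 351/350 ≈ 41.8 kHz.
Equivalently f₂ = f₀ · (v + u)/(v − u).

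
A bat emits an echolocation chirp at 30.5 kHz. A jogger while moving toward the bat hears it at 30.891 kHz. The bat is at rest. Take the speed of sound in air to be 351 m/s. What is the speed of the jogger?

4.5 m/s

f' = f · (v + v_o)/v ⇒ v_o = v · |f'/f − 1|.
v_o = 351 × |30.891/30.5 − 1| = 351 × 0.01282 ≈ 4.5 m/s.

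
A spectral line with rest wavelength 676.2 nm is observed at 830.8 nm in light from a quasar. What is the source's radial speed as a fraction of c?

0.203

λ'/λ₀ = 1.2286 > 1 (redshift), so the source is receding.
λ'/λ₀ = √((1 + β)/(1 − β)) for a receding source ⇒ β = (r² − 1)/(r² + 1) with r = λ'/λ₀.
β = (1.5095 − 1)/(1.5095 + 1) ≈ 0.203.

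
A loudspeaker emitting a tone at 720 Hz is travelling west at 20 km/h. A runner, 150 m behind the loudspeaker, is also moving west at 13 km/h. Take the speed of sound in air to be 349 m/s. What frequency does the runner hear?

20 km/h = 5.556 m/s; 13 km/h = 3.611 m/s.
The runner is behind, so the loudspeaker is moving away from it while the runner is moving toward the loudspeaker.
Both move, so f' = f · (v + v_o)/(v + v_s).
f' = 720 × (349 + 3.611)/(349 + 5.556) = 720 × 352.61/354.56 ≈ 716 Hz.

716 Hz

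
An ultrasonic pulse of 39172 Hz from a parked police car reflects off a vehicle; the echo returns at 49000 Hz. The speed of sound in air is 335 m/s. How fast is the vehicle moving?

37 m/s

Double Doppler shift off a moving reflector: f₂ = f₀ · (v + u)/(v − u) (u > 0 toward emitter).
Rearranging, u = v · (f₂ − f₀)/(f₂ + f₀) = 335 × 9828/88172 ≈ 37 m/s.
So the vehicle is moving at 37 m/s toward the emitter.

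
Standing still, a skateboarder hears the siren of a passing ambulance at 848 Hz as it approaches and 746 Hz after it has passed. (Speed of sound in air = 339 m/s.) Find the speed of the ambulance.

f₁/f₂ = (v + v_s)/(v − v_s), so v_s = v · (f₁ − f₂)/(f₁ + f₂).
v_s = 339 × (848 − 746)/(848 + 746) = 339 × 102/1594 ≈ 21.7 m/s.

21.7 m/s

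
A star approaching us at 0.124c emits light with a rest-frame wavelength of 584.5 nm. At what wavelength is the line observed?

516.0 nm

Relativistic Doppler for wavelength: λ' = λ₀ · √((1 − β)/(1 + β)).
λ' = 584.5 × √(0.8760/1.1240) = 584.5 × 0.88281 ≈ 516.0 nm.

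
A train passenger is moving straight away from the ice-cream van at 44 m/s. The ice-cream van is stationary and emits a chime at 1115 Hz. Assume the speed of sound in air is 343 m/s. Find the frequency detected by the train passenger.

972 Hz

Moving observer, stationary source: f' = f · (v − v_o)/v.
f' = 1115 × (343 − 44)/343 = 1115 × 299/343 ≈ 972 Hz.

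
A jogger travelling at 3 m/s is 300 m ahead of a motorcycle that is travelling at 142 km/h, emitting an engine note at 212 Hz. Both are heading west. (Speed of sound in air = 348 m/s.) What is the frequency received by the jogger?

237 Hz

142 km/h = 39.44 m/s.
The jogger is ahead, so the motorcycle is moving toward it while the jogger is moving away from the motorcycle.
General Doppler shift: f' = f · (v − v_o)/(v − v_s).
f' = 212 × (348 − 3)/(348 − 39.44) = 212 × 345/308.56 ≈ 237 Hz.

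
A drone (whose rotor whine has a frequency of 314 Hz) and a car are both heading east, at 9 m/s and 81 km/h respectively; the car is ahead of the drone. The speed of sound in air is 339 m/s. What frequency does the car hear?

301 Hz

81 km/h = 22.5 m/s.
The car is ahead, so the drone is moving toward it while the car is moving away from the drone.
General Doppler shift: f' = f · (v − v_o)/(v − v_s).
f' = 314 × (339 − 22.5)/(339 − 9) = 314 × 316.5/330 ≈ 301 Hz.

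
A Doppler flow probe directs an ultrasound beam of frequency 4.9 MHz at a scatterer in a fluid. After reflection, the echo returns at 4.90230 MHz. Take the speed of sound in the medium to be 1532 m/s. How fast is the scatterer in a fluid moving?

0.36 m/s

Double Doppler shift off a moving reflector: f₂ = f₀ · (v + u)/(v − u) (u > 0 toward emitter).
Rearranging, u = v · (f₂ − f₀)/(f₂ + f₀) = 1532 × 0.00230/9.80230 ≈ 0.36 m/s.
So the scatterer in a fluid is moving at 0.36 m/s toward the emitter.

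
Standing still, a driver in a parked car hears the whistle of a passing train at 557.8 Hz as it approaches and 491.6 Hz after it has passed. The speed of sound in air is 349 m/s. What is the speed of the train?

22.0 m/s

f₁/f₂ = (v + v_s)/(v − v_s), so v_s = v · (f₁ − f₂)/(f₁ + f₂).
v_s = 349 × (557.8 − 491.6)/(557.8 + 491.6) = 349 × 66.2/1049.4 ≈ 22.0 m/s.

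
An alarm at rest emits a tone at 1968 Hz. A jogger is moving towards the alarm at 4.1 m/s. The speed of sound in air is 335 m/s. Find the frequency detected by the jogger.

Moving observer, stationary source: f' = f · (v + v_o)/v.
f' = 1968 × (335 + 4.1)/335 = 1968 × 339.1/335 ≈ 1992 Hz.

1992 Hz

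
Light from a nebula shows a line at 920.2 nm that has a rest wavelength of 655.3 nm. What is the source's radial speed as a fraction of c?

λ'/λ₀ = 1.4042 > 1 (redshift), so the source is receding.
λ'/λ₀ = √((1 + β)/(1 − β)) for a receding source ⇒ β = (r² − 1)/(r² + 1) with r = λ'/λ₀.
β = (1.9719 − 1)/(1.9719 + 1) ≈ 0.327.

0.327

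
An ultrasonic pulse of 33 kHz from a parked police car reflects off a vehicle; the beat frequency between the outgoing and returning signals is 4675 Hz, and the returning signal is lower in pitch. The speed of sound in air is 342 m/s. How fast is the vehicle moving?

26 m/s

Double Doppler shift off a moving reflector: f₂ = f₀ · (v + u)/(v − u) (u > 0 toward emitter).
Returning signal is lower, so f₂ = f₀ − Δf = 33000 − 4675 = 28325 Hz.
Rearranging, u = v · (f₂ − f₀)/(f₂ + f₀) = 342 × -4675/61325 ≈ -26 m/s.
So the vehicle is moving at 26 m/s away from the emitter.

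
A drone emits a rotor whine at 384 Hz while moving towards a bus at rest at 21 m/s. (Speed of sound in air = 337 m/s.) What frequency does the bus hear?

Moving source, stationary observer: f' = f · v/(v − v_s) since the source is approaching.
f' = 384 × 337/(337 − 21) = 384 × 337/316 ≈ 410 Hz.

410 Hz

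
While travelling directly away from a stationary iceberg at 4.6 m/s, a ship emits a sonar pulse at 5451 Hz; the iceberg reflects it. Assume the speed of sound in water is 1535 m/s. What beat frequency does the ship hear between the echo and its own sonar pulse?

The iceberg receives the sound from a moving source: f₁ = f₀ · v/(v + v_e) = 5451 × 1535/1539.6 ≈ 5434.7 Hz.
On the return leg the ship is a moving observer: f₂ = f₁ · (v − v_e)/v = 5434.7 × 1530.4/1535 ≈ 5418.4 Hz.
Equivalently f₂ = f₀ · (v − v_e)/(v + v_e).
Beat against the emitted tone: |f₂ − f₀| = 2v_e·f₀/(v + v_e) = 2 × 4.6 × 5451/1539.6 ≈ 32.6 Hz.

32.6 Hz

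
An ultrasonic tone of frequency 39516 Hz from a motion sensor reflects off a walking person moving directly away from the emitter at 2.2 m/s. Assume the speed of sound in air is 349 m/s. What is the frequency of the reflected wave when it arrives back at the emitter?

The walking person first receives the wave as a moving observer: f₁ = f₀ · (v − u)/v = 39516 × (349 − 2.2)/349 ≈ 39267 Hz.
The reflection then acts as a moving source: f₂ = f₁ · v/(v + u) ≈ 39021 Hz.

39021 Hz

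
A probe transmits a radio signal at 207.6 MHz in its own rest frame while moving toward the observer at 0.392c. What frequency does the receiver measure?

Relativistic Doppler for frequency: f' = f₀ · √((1 + β)/(1 − β)).
f' = 207.6 × √(1.3920/0.6080) = 207.6 × 1.51310 ≈ 314.1 MHz.

314.1 MHz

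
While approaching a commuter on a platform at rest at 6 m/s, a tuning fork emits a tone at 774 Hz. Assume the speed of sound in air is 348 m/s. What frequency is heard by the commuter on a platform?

788 Hz

With the source moving toward a stationary observer, f' = f · v/(v − v_s).
f' = 774 × 348/(348 − 6) = 774 × 348/342 ≈ 788 Hz.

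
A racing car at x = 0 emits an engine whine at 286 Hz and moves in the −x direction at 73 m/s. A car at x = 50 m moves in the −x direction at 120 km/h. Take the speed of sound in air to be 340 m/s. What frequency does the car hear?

120 km/h = 33.33 m/s.
The observer lies on the +x side, so the source is heading away from the observer and the observer is heading toward the source.
General Doppler shift: f' = f · (v + v_o)/(v + v_s).
f' = 286 × (340 + 33.33)/(340 + 73) = 286 × 373.33/413 ≈ 259 Hz.

259 Hz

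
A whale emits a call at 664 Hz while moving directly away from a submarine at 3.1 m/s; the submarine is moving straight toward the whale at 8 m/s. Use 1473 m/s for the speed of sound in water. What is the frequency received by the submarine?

666 Hz

With source receding and observer approaching, f' = f · (v + v_o)/(v + v_s).
f' = 664 × (1473 + 8)/(1473 + 3.1) = 664 × 1481/1476.1 ≈ 666 Hz.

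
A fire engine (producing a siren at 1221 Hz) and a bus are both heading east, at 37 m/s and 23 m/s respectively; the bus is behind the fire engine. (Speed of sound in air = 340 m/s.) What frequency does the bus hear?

1176 Hz

The bus is behind, so the fire engine is moving away from it while the bus is moving toward the fire engine.
General Doppler shift: f' = f · (v + v_o)/(v + v_s).
f' = 1221 × (340 + 23)/(340 + 37) = 1221 × 363/377 ≈ 1176 Hz.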